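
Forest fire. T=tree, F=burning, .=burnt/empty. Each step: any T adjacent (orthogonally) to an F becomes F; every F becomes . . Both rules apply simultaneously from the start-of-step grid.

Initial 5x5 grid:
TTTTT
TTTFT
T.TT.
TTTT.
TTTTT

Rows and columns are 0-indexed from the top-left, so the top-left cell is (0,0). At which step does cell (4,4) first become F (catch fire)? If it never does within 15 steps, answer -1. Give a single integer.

Step 1: cell (4,4)='T' (+4 fires, +1 burnt)
Step 2: cell (4,4)='T' (+5 fires, +4 burnt)
Step 3: cell (4,4)='T' (+4 fires, +5 burnt)
Step 4: cell (4,4)='F' (+5 fires, +4 burnt)
  -> target ignites at step 4
Step 5: cell (4,4)='.' (+2 fires, +5 burnt)
Step 6: cell (4,4)='.' (+1 fires, +2 burnt)
Step 7: cell (4,4)='.' (+0 fires, +1 burnt)
  fire out at step 7

4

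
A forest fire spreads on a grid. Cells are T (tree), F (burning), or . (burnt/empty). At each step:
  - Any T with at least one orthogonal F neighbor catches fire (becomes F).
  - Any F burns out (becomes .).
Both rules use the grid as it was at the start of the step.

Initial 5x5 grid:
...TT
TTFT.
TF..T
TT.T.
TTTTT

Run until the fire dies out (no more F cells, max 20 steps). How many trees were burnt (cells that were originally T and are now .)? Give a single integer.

Step 1: +4 fires, +2 burnt (F count now 4)
Step 2: +4 fires, +4 burnt (F count now 4)
Step 3: +3 fires, +4 burnt (F count now 3)
Step 4: +1 fires, +3 burnt (F count now 1)
Step 5: +2 fires, +1 burnt (F count now 2)
Step 6: +0 fires, +2 burnt (F count now 0)
Fire out after step 6
Initially T: 15, now '.': 24
Total burnt (originally-T cells now '.'): 14

Answer: 14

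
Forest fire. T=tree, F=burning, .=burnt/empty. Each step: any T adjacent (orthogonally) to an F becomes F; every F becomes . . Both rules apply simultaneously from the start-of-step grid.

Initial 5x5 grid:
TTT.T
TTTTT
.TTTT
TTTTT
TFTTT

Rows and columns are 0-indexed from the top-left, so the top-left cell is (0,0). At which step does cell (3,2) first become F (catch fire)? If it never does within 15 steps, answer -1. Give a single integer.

Step 1: cell (3,2)='T' (+3 fires, +1 burnt)
Step 2: cell (3,2)='F' (+4 fires, +3 burnt)
  -> target ignites at step 2
Step 3: cell (3,2)='.' (+4 fires, +4 burnt)
Step 4: cell (3,2)='.' (+5 fires, +4 burnt)
Step 5: cell (3,2)='.' (+4 fires, +5 burnt)
Step 6: cell (3,2)='.' (+1 fires, +4 burnt)
Step 7: cell (3,2)='.' (+1 fires, +1 burnt)
Step 8: cell (3,2)='.' (+0 fires, +1 burnt)
  fire out at step 8

2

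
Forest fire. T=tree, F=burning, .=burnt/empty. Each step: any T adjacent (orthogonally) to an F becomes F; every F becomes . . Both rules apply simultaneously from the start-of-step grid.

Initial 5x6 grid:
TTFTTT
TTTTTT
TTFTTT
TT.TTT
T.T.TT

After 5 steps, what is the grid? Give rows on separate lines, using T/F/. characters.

Step 1: 5 trees catch fire, 2 burn out
  TF.FTT
  TTFTTT
  TF.FTT
  TT.TTT
  T.T.TT
Step 2: 8 trees catch fire, 5 burn out
  F...FT
  TF.FTT
  F...FT
  TF.FTT
  T.T.TT
Step 3: 6 trees catch fire, 8 burn out
  .....F
  F...FT
  .....F
  F...FT
  T.T.TT
Step 4: 4 trees catch fire, 6 burn out
  ......
  .....F
  ......
  .....F
  F.T.FT
Step 5: 1 trees catch fire, 4 burn out
  ......
  ......
  ......
  ......
  ..T..F

......
......
......
......
..T..F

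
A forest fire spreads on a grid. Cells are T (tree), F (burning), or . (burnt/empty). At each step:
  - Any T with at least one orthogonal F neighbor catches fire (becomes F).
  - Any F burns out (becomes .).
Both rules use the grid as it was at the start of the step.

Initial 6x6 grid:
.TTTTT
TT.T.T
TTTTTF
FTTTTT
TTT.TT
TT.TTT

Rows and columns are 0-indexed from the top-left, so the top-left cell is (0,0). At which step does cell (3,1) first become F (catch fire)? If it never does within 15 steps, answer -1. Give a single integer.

Step 1: cell (3,1)='F' (+6 fires, +2 burnt)
  -> target ignites at step 1
Step 2: cell (3,1)='.' (+9 fires, +6 burnt)
Step 3: cell (3,1)='.' (+9 fires, +9 burnt)
Step 4: cell (3,1)='.' (+3 fires, +9 burnt)
Step 5: cell (3,1)='.' (+2 fires, +3 burnt)
Step 6: cell (3,1)='.' (+0 fires, +2 burnt)
  fire out at step 6

1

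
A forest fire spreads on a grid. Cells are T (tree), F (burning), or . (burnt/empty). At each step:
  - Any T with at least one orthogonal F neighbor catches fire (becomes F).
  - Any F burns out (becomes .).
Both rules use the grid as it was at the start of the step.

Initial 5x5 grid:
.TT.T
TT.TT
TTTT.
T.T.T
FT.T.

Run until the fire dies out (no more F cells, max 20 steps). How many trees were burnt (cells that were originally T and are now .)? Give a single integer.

Step 1: +2 fires, +1 burnt (F count now 2)
Step 2: +1 fires, +2 burnt (F count now 1)
Step 3: +2 fires, +1 burnt (F count now 2)
Step 4: +2 fires, +2 burnt (F count now 2)
Step 5: +3 fires, +2 burnt (F count now 3)
Step 6: +2 fires, +3 burnt (F count now 2)
Step 7: +1 fires, +2 burnt (F count now 1)
Step 8: +1 fires, +1 burnt (F count now 1)
Step 9: +0 fires, +1 burnt (F count now 0)
Fire out after step 9
Initially T: 16, now '.': 23
Total burnt (originally-T cells now '.'): 14

Answer: 14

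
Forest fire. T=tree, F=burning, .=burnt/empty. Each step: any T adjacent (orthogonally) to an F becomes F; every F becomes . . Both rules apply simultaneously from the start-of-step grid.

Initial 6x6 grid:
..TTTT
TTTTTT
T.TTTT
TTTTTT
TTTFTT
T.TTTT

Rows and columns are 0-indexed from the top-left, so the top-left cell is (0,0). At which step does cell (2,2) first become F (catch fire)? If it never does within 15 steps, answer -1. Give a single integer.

Step 1: cell (2,2)='T' (+4 fires, +1 burnt)
Step 2: cell (2,2)='T' (+7 fires, +4 burnt)
Step 3: cell (2,2)='F' (+7 fires, +7 burnt)
  -> target ignites at step 3
Step 4: cell (2,2)='.' (+6 fires, +7 burnt)
Step 5: cell (2,2)='.' (+5 fires, +6 burnt)
Step 6: cell (2,2)='.' (+2 fires, +5 burnt)
Step 7: cell (2,2)='.' (+0 fires, +2 burnt)
  fire out at step 7

3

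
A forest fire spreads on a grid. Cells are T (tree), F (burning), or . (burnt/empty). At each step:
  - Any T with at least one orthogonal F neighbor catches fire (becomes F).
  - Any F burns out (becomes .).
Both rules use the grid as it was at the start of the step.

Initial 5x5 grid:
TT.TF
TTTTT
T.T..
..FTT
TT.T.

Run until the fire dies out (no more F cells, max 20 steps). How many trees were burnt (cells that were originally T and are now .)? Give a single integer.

Step 1: +4 fires, +2 burnt (F count now 4)
Step 2: +4 fires, +4 burnt (F count now 4)
Step 3: +1 fires, +4 burnt (F count now 1)
Step 4: +2 fires, +1 burnt (F count now 2)
Step 5: +2 fires, +2 burnt (F count now 2)
Step 6: +0 fires, +2 burnt (F count now 0)
Fire out after step 6
Initially T: 15, now '.': 23
Total burnt (originally-T cells now '.'): 13

Answer: 13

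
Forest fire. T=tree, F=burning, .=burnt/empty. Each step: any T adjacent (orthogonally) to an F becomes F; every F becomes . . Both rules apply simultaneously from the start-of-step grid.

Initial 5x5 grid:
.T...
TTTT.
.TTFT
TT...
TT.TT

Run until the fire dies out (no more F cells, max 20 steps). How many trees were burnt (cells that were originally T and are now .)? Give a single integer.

Answer: 12

Derivation:
Step 1: +3 fires, +1 burnt (F count now 3)
Step 2: +2 fires, +3 burnt (F count now 2)
Step 3: +2 fires, +2 burnt (F count now 2)
Step 4: +4 fires, +2 burnt (F count now 4)
Step 5: +1 fires, +4 burnt (F count now 1)
Step 6: +0 fires, +1 burnt (F count now 0)
Fire out after step 6
Initially T: 14, now '.': 23
Total burnt (originally-T cells now '.'): 12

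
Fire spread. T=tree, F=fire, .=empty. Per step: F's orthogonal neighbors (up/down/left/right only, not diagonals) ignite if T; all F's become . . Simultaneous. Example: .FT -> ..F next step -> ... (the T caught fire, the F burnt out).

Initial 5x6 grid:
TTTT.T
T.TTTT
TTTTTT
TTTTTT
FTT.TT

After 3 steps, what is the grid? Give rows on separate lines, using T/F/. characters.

Step 1: 2 trees catch fire, 1 burn out
  TTTT.T
  T.TTTT
  TTTTTT
  FTTTTT
  .FT.TT
Step 2: 3 trees catch fire, 2 burn out
  TTTT.T
  T.TTTT
  FTTTTT
  .FTTTT
  ..F.TT
Step 3: 3 trees catch fire, 3 burn out
  TTTT.T
  F.TTTT
  .FTTTT
  ..FTTT
  ....TT

TTTT.T
F.TTTT
.FTTTT
..FTTT
....TT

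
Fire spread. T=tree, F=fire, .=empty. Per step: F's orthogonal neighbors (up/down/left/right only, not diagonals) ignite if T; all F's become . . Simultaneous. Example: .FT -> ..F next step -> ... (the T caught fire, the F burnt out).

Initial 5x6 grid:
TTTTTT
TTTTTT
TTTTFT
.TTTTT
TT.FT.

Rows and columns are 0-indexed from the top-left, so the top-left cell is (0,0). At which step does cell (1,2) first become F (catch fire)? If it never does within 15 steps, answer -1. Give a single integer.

Step 1: cell (1,2)='T' (+6 fires, +2 burnt)
Step 2: cell (1,2)='T' (+6 fires, +6 burnt)
Step 3: cell (1,2)='F' (+5 fires, +6 burnt)
  -> target ignites at step 3
Step 4: cell (1,2)='.' (+4 fires, +5 burnt)
Step 5: cell (1,2)='.' (+3 fires, +4 burnt)
Step 6: cell (1,2)='.' (+1 fires, +3 burnt)
Step 7: cell (1,2)='.' (+0 fires, +1 burnt)
  fire out at step 7

3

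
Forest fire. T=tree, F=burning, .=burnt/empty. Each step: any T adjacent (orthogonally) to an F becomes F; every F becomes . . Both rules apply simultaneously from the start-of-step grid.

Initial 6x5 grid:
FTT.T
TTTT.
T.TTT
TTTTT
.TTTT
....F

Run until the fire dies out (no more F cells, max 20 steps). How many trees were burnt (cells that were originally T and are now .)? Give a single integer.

Step 1: +3 fires, +2 burnt (F count now 3)
Step 2: +5 fires, +3 burnt (F count now 5)
Step 3: +5 fires, +5 burnt (F count now 5)
Step 4: +6 fires, +5 burnt (F count now 6)
Step 5: +0 fires, +6 burnt (F count now 0)
Fire out after step 5
Initially T: 20, now '.': 29
Total burnt (originally-T cells now '.'): 19

Answer: 19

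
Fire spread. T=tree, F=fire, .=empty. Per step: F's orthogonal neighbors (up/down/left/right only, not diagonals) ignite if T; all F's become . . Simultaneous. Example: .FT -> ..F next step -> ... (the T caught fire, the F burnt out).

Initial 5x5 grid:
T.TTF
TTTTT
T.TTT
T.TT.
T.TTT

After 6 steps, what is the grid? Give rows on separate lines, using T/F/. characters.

Step 1: 2 trees catch fire, 1 burn out
  T.TF.
  TTTTF
  T.TTT
  T.TT.
  T.TTT
Step 2: 3 trees catch fire, 2 burn out
  T.F..
  TTTF.
  T.TTF
  T.TT.
  T.TTT
Step 3: 2 trees catch fire, 3 burn out
  T....
  TTF..
  T.TF.
  T.TT.
  T.TTT
Step 4: 3 trees catch fire, 2 burn out
  T....
  TF...
  T.F..
  T.TF.
  T.TTT
Step 5: 3 trees catch fire, 3 burn out
  T....
  F....
  T....
  T.F..
  T.TFT
Step 6: 4 trees catch fire, 3 burn out
  F....
  .....
  F....
  T....
  T.F.F

F....
.....
F....
T....
T.F.F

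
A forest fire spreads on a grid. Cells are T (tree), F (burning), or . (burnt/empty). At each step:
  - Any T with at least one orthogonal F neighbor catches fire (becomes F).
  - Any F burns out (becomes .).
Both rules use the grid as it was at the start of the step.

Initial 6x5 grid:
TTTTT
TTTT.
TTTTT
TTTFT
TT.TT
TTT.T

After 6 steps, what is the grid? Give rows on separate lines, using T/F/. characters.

Step 1: 4 trees catch fire, 1 burn out
  TTTTT
  TTTT.
  TTTFT
  TTF.F
  TT.FT
  TTT.T
Step 2: 5 trees catch fire, 4 burn out
  TTTTT
  TTTF.
  TTF.F
  TF...
  TT..F
  TTT.T
Step 3: 6 trees catch fire, 5 burn out
  TTTFT
  TTF..
  TF...
  F....
  TF...
  TTT.F
Step 4: 6 trees catch fire, 6 burn out
  TTF.F
  TF...
  F....
  .....
  F....
  TFT..
Step 5: 4 trees catch fire, 6 burn out
  TF...
  F....
  .....
  .....
  .....
  F.F..
Step 6: 1 trees catch fire, 4 burn out
  F....
  .....
  .....
  .....
  .....
  .....

F....
.....
.....
.....
.....
.....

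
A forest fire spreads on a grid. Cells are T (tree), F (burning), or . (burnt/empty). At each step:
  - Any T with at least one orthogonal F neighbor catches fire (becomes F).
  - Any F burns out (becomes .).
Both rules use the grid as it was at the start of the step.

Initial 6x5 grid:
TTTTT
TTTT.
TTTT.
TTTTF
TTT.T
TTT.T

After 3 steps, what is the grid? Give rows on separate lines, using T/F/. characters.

Step 1: 2 trees catch fire, 1 burn out
  TTTTT
  TTTT.
  TTTT.
  TTTF.
  TTT.F
  TTT.T
Step 2: 3 trees catch fire, 2 burn out
  TTTTT
  TTTT.
  TTTF.
  TTF..
  TTT..
  TTT.F
Step 3: 4 trees catch fire, 3 burn out
  TTTTT
  TTTF.
  TTF..
  TF...
  TTF..
  TTT..

TTTTT
TTTF.
TTF..
TF...
TTF..
TTT..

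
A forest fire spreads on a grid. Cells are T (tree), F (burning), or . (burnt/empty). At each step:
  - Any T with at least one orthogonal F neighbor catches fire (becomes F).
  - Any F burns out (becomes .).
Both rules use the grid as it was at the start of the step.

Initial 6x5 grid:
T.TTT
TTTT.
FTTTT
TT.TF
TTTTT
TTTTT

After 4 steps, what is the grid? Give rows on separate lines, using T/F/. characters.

Step 1: 6 trees catch fire, 2 burn out
  T.TTT
  FTTT.
  .FTTF
  FT.F.
  TTTTF
  TTTTT
Step 2: 8 trees catch fire, 6 burn out
  F.TTT
  .FTT.
  ..FF.
  .F...
  FTTF.
  TTTTF
Step 3: 6 trees catch fire, 8 burn out
  ..TTT
  ..FF.
  .....
  .....
  .FF..
  FTTF.
Step 4: 4 trees catch fire, 6 burn out
  ..FFT
  .....
  .....
  .....
  .....
  .FF..

..FFT
.....
.....
.....
.....
.FF..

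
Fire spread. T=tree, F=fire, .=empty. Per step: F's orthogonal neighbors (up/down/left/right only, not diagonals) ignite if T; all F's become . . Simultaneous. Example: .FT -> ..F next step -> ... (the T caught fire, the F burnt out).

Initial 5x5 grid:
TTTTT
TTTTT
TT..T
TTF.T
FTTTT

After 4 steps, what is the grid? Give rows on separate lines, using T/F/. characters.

Step 1: 4 trees catch fire, 2 burn out
  TTTTT
  TTTTT
  TT..T
  FF..T
  .FFTT
Step 2: 3 trees catch fire, 4 burn out
  TTTTT
  TTTTT
  FF..T
  ....T
  ...FT
Step 3: 3 trees catch fire, 3 burn out
  TTTTT
  FFTTT
  ....T
  ....T
  ....F
Step 4: 4 trees catch fire, 3 burn out
  FFTTT
  ..FTT
  ....T
  ....F
  .....

FFTTT
..FTT
....T
....F
.....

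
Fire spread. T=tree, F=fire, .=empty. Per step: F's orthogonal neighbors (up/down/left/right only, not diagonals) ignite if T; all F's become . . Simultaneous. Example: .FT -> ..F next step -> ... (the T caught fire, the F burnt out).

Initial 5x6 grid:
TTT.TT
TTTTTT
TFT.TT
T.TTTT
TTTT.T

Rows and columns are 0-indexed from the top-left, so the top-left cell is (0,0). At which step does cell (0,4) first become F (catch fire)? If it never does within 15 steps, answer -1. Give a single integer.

Step 1: cell (0,4)='T' (+3 fires, +1 burnt)
Step 2: cell (0,4)='T' (+5 fires, +3 burnt)
Step 3: cell (0,4)='T' (+6 fires, +5 burnt)
Step 4: cell (0,4)='T' (+4 fires, +6 burnt)
Step 5: cell (0,4)='F' (+4 fires, +4 burnt)
  -> target ignites at step 5
Step 6: cell (0,4)='.' (+3 fires, +4 burnt)
Step 7: cell (0,4)='.' (+0 fires, +3 burnt)
  fire out at step 7

5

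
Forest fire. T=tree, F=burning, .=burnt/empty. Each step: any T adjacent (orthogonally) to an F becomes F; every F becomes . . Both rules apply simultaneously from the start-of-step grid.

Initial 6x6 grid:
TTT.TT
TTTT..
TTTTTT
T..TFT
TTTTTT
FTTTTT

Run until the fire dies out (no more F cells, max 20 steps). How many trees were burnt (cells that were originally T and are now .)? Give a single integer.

Step 1: +6 fires, +2 burnt (F count now 6)
Step 2: +8 fires, +6 burnt (F count now 8)
Step 3: +6 fires, +8 burnt (F count now 6)
Step 4: +3 fires, +6 burnt (F count now 3)
Step 5: +3 fires, +3 burnt (F count now 3)
Step 6: +1 fires, +3 burnt (F count now 1)
Step 7: +0 fires, +1 burnt (F count now 0)
Fire out after step 7
Initially T: 29, now '.': 34
Total burnt (originally-T cells now '.'): 27

Answer: 27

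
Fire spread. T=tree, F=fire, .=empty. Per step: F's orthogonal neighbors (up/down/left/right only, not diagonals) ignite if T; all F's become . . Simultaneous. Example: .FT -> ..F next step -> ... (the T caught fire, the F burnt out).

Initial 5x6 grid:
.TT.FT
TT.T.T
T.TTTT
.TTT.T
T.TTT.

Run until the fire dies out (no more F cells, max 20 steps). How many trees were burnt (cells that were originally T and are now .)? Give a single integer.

Answer: 14

Derivation:
Step 1: +1 fires, +1 burnt (F count now 1)
Step 2: +1 fires, +1 burnt (F count now 1)
Step 3: +1 fires, +1 burnt (F count now 1)
Step 4: +2 fires, +1 burnt (F count now 2)
Step 5: +1 fires, +2 burnt (F count now 1)
Step 6: +3 fires, +1 burnt (F count now 3)
Step 7: +2 fires, +3 burnt (F count now 2)
Step 8: +3 fires, +2 burnt (F count now 3)
Step 9: +0 fires, +3 burnt (F count now 0)
Fire out after step 9
Initially T: 20, now '.': 24
Total burnt (originally-T cells now '.'): 14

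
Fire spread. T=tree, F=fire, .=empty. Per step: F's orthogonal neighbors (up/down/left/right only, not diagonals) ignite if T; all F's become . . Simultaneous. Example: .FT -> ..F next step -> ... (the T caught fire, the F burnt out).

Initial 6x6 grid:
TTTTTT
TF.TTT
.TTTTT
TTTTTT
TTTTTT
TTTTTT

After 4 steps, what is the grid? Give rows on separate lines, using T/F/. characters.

Step 1: 3 trees catch fire, 1 burn out
  TFTTTT
  F..TTT
  .FTTTT
  TTTTTT
  TTTTTT
  TTTTTT
Step 2: 4 trees catch fire, 3 burn out
  F.FTTT
  ...TTT
  ..FTTT
  TFTTTT
  TTTTTT
  TTTTTT
Step 3: 5 trees catch fire, 4 burn out
  ...FTT
  ...TTT
  ...FTT
  F.FTTT
  TFTTTT
  TTTTTT
Step 4: 7 trees catch fire, 5 burn out
  ....FT
  ...FTT
  ....FT
  ...FTT
  F.FTTT
  TFTTTT

....FT
...FTT
....FT
...FTT
F.FTTT
TFTTTT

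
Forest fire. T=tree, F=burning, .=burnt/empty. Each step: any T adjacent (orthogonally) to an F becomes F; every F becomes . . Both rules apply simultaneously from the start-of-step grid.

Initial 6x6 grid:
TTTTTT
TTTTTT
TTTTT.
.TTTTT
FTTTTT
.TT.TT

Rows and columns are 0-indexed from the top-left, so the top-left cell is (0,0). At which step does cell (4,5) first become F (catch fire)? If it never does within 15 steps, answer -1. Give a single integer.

Step 1: cell (4,5)='T' (+1 fires, +1 burnt)
Step 2: cell (4,5)='T' (+3 fires, +1 burnt)
Step 3: cell (4,5)='T' (+4 fires, +3 burnt)
Step 4: cell (4,5)='T' (+5 fires, +4 burnt)
Step 5: cell (4,5)='F' (+7 fires, +5 burnt)
  -> target ignites at step 5
Step 6: cell (4,5)='.' (+6 fires, +7 burnt)
Step 7: cell (4,5)='.' (+2 fires, +6 burnt)
Step 8: cell (4,5)='.' (+2 fires, +2 burnt)
Step 9: cell (4,5)='.' (+1 fires, +2 burnt)
Step 10: cell (4,5)='.' (+0 fires, +1 burnt)
  fire out at step 10

5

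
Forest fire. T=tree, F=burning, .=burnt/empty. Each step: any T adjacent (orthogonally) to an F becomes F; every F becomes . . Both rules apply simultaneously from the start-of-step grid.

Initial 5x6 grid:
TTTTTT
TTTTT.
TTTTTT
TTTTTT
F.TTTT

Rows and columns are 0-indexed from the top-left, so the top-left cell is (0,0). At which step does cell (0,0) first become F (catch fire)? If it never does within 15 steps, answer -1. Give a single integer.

Step 1: cell (0,0)='T' (+1 fires, +1 burnt)
Step 2: cell (0,0)='T' (+2 fires, +1 burnt)
Step 3: cell (0,0)='T' (+3 fires, +2 burnt)
Step 4: cell (0,0)='F' (+5 fires, +3 burnt)
  -> target ignites at step 4
Step 5: cell (0,0)='.' (+5 fires, +5 burnt)
Step 6: cell (0,0)='.' (+5 fires, +5 burnt)
Step 7: cell (0,0)='.' (+4 fires, +5 burnt)
Step 8: cell (0,0)='.' (+1 fires, +4 burnt)
Step 9: cell (0,0)='.' (+1 fires, +1 burnt)
Step 10: cell (0,0)='.' (+0 fires, +1 burnt)
  fire out at step 10

4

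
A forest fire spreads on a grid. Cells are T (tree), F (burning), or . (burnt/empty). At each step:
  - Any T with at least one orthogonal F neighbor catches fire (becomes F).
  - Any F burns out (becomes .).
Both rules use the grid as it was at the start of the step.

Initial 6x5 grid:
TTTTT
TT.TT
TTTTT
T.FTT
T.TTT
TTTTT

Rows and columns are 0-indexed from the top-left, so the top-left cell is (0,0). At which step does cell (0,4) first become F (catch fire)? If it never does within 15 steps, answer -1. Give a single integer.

Step 1: cell (0,4)='T' (+3 fires, +1 burnt)
Step 2: cell (0,4)='T' (+5 fires, +3 burnt)
Step 3: cell (0,4)='T' (+7 fires, +5 burnt)
Step 4: cell (0,4)='T' (+7 fires, +7 burnt)
Step 5: cell (0,4)='F' (+4 fires, +7 burnt)
  -> target ignites at step 5
Step 6: cell (0,4)='.' (+0 fires, +4 burnt)
  fire out at step 6

5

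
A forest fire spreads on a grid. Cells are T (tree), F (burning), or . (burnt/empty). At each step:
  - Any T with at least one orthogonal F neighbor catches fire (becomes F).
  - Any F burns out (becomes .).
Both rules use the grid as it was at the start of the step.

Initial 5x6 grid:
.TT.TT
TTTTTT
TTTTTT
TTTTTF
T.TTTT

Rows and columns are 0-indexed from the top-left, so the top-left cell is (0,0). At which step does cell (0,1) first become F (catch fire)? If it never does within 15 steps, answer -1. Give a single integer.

Step 1: cell (0,1)='T' (+3 fires, +1 burnt)
Step 2: cell (0,1)='T' (+4 fires, +3 burnt)
Step 3: cell (0,1)='T' (+5 fires, +4 burnt)
Step 4: cell (0,1)='T' (+5 fires, +5 burnt)
Step 5: cell (0,1)='T' (+3 fires, +5 burnt)
Step 6: cell (0,1)='T' (+4 fires, +3 burnt)
Step 7: cell (0,1)='F' (+2 fires, +4 burnt)
  -> target ignites at step 7
Step 8: cell (0,1)='.' (+0 fires, +2 burnt)
  fire out at step 8

7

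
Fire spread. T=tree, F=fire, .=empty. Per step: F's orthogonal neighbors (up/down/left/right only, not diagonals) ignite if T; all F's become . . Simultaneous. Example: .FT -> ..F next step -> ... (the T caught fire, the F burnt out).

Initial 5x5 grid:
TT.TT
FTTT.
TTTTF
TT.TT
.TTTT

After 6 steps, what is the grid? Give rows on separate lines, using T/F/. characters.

Step 1: 5 trees catch fire, 2 burn out
  FT.TT
  .FTT.
  FTTF.
  TT.TF
  .TTTT
Step 2: 8 trees catch fire, 5 burn out
  .F.TT
  ..FF.
  .FF..
  FT.F.
  .TTTF
Step 3: 3 trees catch fire, 8 burn out
  ...FT
  .....
  .....
  .F...
  .TTF.
Step 4: 3 trees catch fire, 3 burn out
  ....F
  .....
  .....
  .....
  .FF..
Step 5: 0 trees catch fire, 3 burn out
  .....
  .....
  .....
  .....
  .....
Step 6: 0 trees catch fire, 0 burn out
  .....
  .....
  .....
  .....
  .....

.....
.....
.....
.....
.....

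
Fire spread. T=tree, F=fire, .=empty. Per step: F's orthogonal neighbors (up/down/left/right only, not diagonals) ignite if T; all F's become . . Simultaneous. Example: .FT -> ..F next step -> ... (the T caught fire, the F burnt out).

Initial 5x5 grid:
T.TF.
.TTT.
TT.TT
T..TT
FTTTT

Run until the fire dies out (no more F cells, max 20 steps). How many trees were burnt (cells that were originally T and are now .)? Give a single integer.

Step 1: +4 fires, +2 burnt (F count now 4)
Step 2: +4 fires, +4 burnt (F count now 4)
Step 3: +5 fires, +4 burnt (F count now 5)
Step 4: +2 fires, +5 burnt (F count now 2)
Step 5: +0 fires, +2 burnt (F count now 0)
Fire out after step 5
Initially T: 16, now '.': 24
Total burnt (originally-T cells now '.'): 15

Answer: 15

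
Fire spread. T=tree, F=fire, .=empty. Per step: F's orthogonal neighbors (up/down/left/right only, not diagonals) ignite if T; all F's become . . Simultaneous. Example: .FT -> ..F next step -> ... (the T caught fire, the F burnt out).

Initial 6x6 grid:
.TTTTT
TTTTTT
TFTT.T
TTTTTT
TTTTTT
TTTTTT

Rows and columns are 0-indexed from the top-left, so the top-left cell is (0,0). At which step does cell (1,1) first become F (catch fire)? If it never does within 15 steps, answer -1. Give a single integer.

Step 1: cell (1,1)='F' (+4 fires, +1 burnt)
  -> target ignites at step 1
Step 2: cell (1,1)='.' (+7 fires, +4 burnt)
Step 3: cell (1,1)='.' (+6 fires, +7 burnt)
Step 4: cell (1,1)='.' (+6 fires, +6 burnt)
Step 5: cell (1,1)='.' (+5 fires, +6 burnt)
Step 6: cell (1,1)='.' (+4 fires, +5 burnt)
Step 7: cell (1,1)='.' (+1 fires, +4 burnt)
Step 8: cell (1,1)='.' (+0 fires, +1 burnt)
  fire out at step 8

1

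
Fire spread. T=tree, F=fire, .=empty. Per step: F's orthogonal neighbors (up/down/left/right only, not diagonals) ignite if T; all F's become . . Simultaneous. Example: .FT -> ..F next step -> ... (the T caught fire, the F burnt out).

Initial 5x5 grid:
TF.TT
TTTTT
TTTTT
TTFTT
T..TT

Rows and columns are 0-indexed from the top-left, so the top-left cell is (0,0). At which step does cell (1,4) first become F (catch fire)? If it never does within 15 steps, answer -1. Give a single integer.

Step 1: cell (1,4)='T' (+5 fires, +2 burnt)
Step 2: cell (1,4)='T' (+7 fires, +5 burnt)
Step 3: cell (1,4)='T' (+5 fires, +7 burnt)
Step 4: cell (1,4)='F' (+2 fires, +5 burnt)
  -> target ignites at step 4
Step 5: cell (1,4)='.' (+1 fires, +2 burnt)
Step 6: cell (1,4)='.' (+0 fires, +1 burnt)
  fire out at step 6

4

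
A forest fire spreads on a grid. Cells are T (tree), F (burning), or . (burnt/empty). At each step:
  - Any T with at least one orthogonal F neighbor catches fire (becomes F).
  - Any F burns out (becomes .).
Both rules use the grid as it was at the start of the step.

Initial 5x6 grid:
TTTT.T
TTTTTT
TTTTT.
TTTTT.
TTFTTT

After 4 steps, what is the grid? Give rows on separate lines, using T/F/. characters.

Step 1: 3 trees catch fire, 1 burn out
  TTTT.T
  TTTTTT
  TTTTT.
  TTFTT.
  TF.FTT
Step 2: 5 trees catch fire, 3 burn out
  TTTT.T
  TTTTTT
  TTFTT.
  TF.FT.
  F...FT
Step 3: 6 trees catch fire, 5 burn out
  TTTT.T
  TTFTTT
  TF.FT.
  F...F.
  .....F
Step 4: 5 trees catch fire, 6 burn out
  TTFT.T
  TF.FTT
  F...F.
  ......
  ......

TTFT.T
TF.FTT
F...F.
......
......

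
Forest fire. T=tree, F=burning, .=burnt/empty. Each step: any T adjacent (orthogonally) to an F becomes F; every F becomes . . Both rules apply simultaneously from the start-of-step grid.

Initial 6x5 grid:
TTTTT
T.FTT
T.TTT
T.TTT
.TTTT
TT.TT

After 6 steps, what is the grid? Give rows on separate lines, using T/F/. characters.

Step 1: 3 trees catch fire, 1 burn out
  TTFTT
  T..FT
  T.FTT
  T.TTT
  .TTTT
  TT.TT
Step 2: 5 trees catch fire, 3 burn out
  TF.FT
  T...F
  T..FT
  T.FTT
  .TTTT
  TT.TT
Step 3: 5 trees catch fire, 5 burn out
  F...F
  T....
  T...F
  T..FT
  .TFTT
  TT.TT
Step 4: 4 trees catch fire, 5 burn out
  .....
  F....
  T....
  T...F
  .F.FT
  TT.TT
Step 5: 4 trees catch fire, 4 burn out
  .....
  .....
  F....
  T....
  ....F
  TF.FT
Step 6: 3 trees catch fire, 4 burn out
  .....
  .....
  .....
  F....
  .....
  F...F

.....
.....
.....
F....
.....
F...F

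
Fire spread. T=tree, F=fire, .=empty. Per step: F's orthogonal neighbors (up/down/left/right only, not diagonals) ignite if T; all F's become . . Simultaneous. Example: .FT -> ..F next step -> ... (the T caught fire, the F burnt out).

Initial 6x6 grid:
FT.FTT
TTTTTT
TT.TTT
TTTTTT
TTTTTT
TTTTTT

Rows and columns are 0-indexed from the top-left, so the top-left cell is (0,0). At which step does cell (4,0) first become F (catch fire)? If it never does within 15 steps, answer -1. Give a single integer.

Step 1: cell (4,0)='T' (+4 fires, +2 burnt)
Step 2: cell (4,0)='T' (+6 fires, +4 burnt)
Step 3: cell (4,0)='T' (+5 fires, +6 burnt)
Step 4: cell (4,0)='F' (+6 fires, +5 burnt)
  -> target ignites at step 4
Step 5: cell (4,0)='.' (+6 fires, +6 burnt)
Step 6: cell (4,0)='.' (+4 fires, +6 burnt)
Step 7: cell (4,0)='.' (+1 fires, +4 burnt)
Step 8: cell (4,0)='.' (+0 fires, +1 burnt)
  fire out at step 8

4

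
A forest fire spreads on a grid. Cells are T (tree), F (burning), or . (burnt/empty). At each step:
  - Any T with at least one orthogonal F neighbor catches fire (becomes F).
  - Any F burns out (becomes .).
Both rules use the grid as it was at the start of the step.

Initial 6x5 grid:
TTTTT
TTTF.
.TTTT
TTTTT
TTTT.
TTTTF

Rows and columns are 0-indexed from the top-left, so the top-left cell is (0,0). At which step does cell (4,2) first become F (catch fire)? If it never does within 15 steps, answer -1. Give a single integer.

Step 1: cell (4,2)='T' (+4 fires, +2 burnt)
Step 2: cell (4,2)='T' (+8 fires, +4 burnt)
Step 3: cell (4,2)='F' (+7 fires, +8 burnt)
  -> target ignites at step 3
Step 4: cell (4,2)='.' (+4 fires, +7 burnt)
Step 5: cell (4,2)='.' (+2 fires, +4 burnt)
Step 6: cell (4,2)='.' (+0 fires, +2 burnt)
  fire out at step 6

3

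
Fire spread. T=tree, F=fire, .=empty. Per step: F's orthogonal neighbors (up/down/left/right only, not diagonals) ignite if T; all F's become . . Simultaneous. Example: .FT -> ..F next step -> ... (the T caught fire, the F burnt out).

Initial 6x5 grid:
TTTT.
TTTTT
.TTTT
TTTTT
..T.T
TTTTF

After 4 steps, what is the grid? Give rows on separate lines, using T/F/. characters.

Step 1: 2 trees catch fire, 1 burn out
  TTTT.
  TTTTT
  .TTTT
  TTTTT
  ..T.F
  TTTF.
Step 2: 2 trees catch fire, 2 burn out
  TTTT.
  TTTTT
  .TTTT
  TTTTF
  ..T..
  TTF..
Step 3: 4 trees catch fire, 2 burn out
  TTTT.
  TTTTT
  .TTTF
  TTTF.
  ..F..
  TF...
Step 4: 4 trees catch fire, 4 burn out
  TTTT.
  TTTTF
  .TTF.
  TTF..
  .....
  F....

TTTT.
TTTTF
.TTF.
TTF..
.....
F....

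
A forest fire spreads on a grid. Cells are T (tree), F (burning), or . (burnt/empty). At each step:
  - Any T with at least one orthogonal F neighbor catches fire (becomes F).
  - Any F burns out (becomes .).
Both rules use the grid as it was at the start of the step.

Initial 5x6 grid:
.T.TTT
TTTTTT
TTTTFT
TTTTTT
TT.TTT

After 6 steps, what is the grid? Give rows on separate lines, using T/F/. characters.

Step 1: 4 trees catch fire, 1 burn out
  .T.TTT
  TTTTFT
  TTTF.F
  TTTTFT
  TT.TTT
Step 2: 7 trees catch fire, 4 burn out
  .T.TFT
  TTTF.F
  TTF...
  TTTF.F
  TT.TFT
Step 3: 7 trees catch fire, 7 burn out
  .T.F.F
  TTF...
  TF....
  TTF...
  TT.F.F
Step 4: 3 trees catch fire, 7 burn out
  .T....
  TF....
  F.....
  TF....
  TT....
Step 5: 4 trees catch fire, 3 burn out
  .F....
  F.....
  ......
  F.....
  TF....
Step 6: 1 trees catch fire, 4 burn out
  ......
  ......
  ......
  ......
  F.....

......
......
......
......
F.....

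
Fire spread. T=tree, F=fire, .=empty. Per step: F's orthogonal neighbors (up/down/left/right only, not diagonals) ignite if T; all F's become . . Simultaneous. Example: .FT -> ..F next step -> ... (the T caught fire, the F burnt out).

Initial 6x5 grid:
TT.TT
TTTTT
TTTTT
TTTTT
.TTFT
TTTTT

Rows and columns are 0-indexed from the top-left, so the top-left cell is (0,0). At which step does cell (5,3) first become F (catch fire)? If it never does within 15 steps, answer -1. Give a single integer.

Step 1: cell (5,3)='F' (+4 fires, +1 burnt)
  -> target ignites at step 1
Step 2: cell (5,3)='.' (+6 fires, +4 burnt)
Step 3: cell (5,3)='.' (+5 fires, +6 burnt)
Step 4: cell (5,3)='.' (+6 fires, +5 burnt)
Step 5: cell (5,3)='.' (+3 fires, +6 burnt)
Step 6: cell (5,3)='.' (+2 fires, +3 burnt)
Step 7: cell (5,3)='.' (+1 fires, +2 burnt)
Step 8: cell (5,3)='.' (+0 fires, +1 burnt)
  fire out at step 8

1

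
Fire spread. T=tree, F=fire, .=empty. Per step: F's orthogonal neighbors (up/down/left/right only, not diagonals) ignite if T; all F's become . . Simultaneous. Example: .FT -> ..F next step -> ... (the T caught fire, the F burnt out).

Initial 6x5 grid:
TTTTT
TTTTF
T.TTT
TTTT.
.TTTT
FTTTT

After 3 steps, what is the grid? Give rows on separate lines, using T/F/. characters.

Step 1: 4 trees catch fire, 2 burn out
  TTTTF
  TTTF.
  T.TTF
  TTTT.
  .TTTT
  .FTTT
Step 2: 5 trees catch fire, 4 burn out
  TTTF.
  TTF..
  T.TF.
  TTTT.
  .FTTT
  ..FTT
Step 3: 7 trees catch fire, 5 burn out
  TTF..
  TF...
  T.F..
  TFTF.
  ..FTT
  ...FT

TTF..
TF...
T.F..
TFTF.
..FTT
...FT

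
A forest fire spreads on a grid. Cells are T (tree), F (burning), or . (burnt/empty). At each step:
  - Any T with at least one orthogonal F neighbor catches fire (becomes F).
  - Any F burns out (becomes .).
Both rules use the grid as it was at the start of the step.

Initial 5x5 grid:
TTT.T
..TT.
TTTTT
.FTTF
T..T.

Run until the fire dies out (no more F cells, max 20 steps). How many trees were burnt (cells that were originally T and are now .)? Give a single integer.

Answer: 13

Derivation:
Step 1: +4 fires, +2 burnt (F count now 4)
Step 2: +4 fires, +4 burnt (F count now 4)
Step 3: +2 fires, +4 burnt (F count now 2)
Step 4: +1 fires, +2 burnt (F count now 1)
Step 5: +1 fires, +1 burnt (F count now 1)
Step 6: +1 fires, +1 burnt (F count now 1)
Step 7: +0 fires, +1 burnt (F count now 0)
Fire out after step 7
Initially T: 15, now '.': 23
Total burnt (originally-T cells now '.'): 13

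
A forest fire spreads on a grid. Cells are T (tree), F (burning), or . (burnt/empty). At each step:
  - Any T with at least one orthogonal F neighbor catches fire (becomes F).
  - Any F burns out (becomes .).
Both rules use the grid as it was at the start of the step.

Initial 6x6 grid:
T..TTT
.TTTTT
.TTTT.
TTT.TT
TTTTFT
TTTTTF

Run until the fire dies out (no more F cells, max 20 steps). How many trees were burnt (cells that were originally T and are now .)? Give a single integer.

Answer: 27

Derivation:
Step 1: +4 fires, +2 burnt (F count now 4)
Step 2: +4 fires, +4 burnt (F count now 4)
Step 3: +5 fires, +4 burnt (F count now 5)
Step 4: +7 fires, +5 burnt (F count now 7)
Step 5: +6 fires, +7 burnt (F count now 6)
Step 6: +1 fires, +6 burnt (F count now 1)
Step 7: +0 fires, +1 burnt (F count now 0)
Fire out after step 7
Initially T: 28, now '.': 35
Total burnt (originally-T cells now '.'): 27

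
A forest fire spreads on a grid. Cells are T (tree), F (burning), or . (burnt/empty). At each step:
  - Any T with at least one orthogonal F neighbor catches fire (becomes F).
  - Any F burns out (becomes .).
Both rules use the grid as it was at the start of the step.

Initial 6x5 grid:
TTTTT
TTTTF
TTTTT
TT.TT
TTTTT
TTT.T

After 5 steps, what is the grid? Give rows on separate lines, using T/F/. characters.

Step 1: 3 trees catch fire, 1 burn out
  TTTTF
  TTTF.
  TTTTF
  TT.TT
  TTTTT
  TTT.T
Step 2: 4 trees catch fire, 3 burn out
  TTTF.
  TTF..
  TTTF.
  TT.TF
  TTTTT
  TTT.T
Step 3: 5 trees catch fire, 4 burn out
  TTF..
  TF...
  TTF..
  TT.F.
  TTTTF
  TTT.T
Step 4: 5 trees catch fire, 5 burn out
  TF...
  F....
  TF...
  TT...
  TTTF.
  TTT.F
Step 5: 4 trees catch fire, 5 burn out
  F....
  .....
  F....
  TF...
  TTF..
  TTT..

F....
.....
F....
TF...
TTF..
TTT..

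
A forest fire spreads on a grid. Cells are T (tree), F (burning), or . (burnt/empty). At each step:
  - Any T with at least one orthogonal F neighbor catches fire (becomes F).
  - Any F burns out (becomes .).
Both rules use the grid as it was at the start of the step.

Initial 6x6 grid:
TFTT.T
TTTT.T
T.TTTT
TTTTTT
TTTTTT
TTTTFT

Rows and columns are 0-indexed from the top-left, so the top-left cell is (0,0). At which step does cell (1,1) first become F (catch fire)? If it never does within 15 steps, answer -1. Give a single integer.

Step 1: cell (1,1)='F' (+6 fires, +2 burnt)
  -> target ignites at step 1
Step 2: cell (1,1)='.' (+7 fires, +6 burnt)
Step 3: cell (1,1)='.' (+8 fires, +7 burnt)
Step 4: cell (1,1)='.' (+6 fires, +8 burnt)
Step 5: cell (1,1)='.' (+3 fires, +6 burnt)
Step 6: cell (1,1)='.' (+1 fires, +3 burnt)
Step 7: cell (1,1)='.' (+0 fires, +1 burnt)
  fire out at step 7

1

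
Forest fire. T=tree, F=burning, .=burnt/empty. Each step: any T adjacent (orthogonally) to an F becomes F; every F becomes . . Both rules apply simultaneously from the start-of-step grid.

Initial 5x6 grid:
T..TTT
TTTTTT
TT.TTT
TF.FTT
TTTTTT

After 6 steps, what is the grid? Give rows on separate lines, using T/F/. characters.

Step 1: 6 trees catch fire, 2 burn out
  T..TTT
  TTTTTT
  TF.FTT
  F...FT
  TFTFTT
Step 2: 8 trees catch fire, 6 burn out
  T..TTT
  TFTFTT
  F...FT
  .....F
  F.F.FT
Step 3: 6 trees catch fire, 8 burn out
  T..FTT
  F.F.FT
  .....F
  ......
  .....F
Step 4: 3 trees catch fire, 6 burn out
  F...FT
  .....F
  ......
  ......
  ......
Step 5: 1 trees catch fire, 3 burn out
  .....F
  ......
  ......
  ......
  ......
Step 6: 0 trees catch fire, 1 burn out
  ......
  ......
  ......
  ......
  ......

......
......
......
......
......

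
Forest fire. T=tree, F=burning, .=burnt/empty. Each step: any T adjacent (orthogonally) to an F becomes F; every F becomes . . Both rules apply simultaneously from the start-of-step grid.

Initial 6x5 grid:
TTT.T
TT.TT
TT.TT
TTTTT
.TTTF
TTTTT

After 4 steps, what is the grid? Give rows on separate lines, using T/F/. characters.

Step 1: 3 trees catch fire, 1 burn out
  TTT.T
  TT.TT
  TT.TT
  TTTTF
  .TTF.
  TTTTF
Step 2: 4 trees catch fire, 3 burn out
  TTT.T
  TT.TT
  TT.TF
  TTTF.
  .TF..
  TTTF.
Step 3: 5 trees catch fire, 4 burn out
  TTT.T
  TT.TF
  TT.F.
  TTF..
  .F...
  TTF..
Step 4: 4 trees catch fire, 5 burn out
  TTT.F
  TT.F.
  TT...
  TF...
  .....
  TF...

TTT.F
TT.F.
TT...
TF...
.....
TF...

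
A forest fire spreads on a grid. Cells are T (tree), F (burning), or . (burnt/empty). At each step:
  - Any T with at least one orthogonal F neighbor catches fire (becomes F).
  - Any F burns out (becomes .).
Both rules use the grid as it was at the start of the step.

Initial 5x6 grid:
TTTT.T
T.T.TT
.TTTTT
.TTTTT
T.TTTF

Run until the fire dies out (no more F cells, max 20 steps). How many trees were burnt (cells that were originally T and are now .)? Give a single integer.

Step 1: +2 fires, +1 burnt (F count now 2)
Step 2: +3 fires, +2 burnt (F count now 3)
Step 3: +4 fires, +3 burnt (F count now 4)
Step 4: +4 fires, +4 burnt (F count now 4)
Step 5: +2 fires, +4 burnt (F count now 2)
Step 6: +2 fires, +2 burnt (F count now 2)
Step 7: +1 fires, +2 burnt (F count now 1)
Step 8: +2 fires, +1 burnt (F count now 2)
Step 9: +1 fires, +2 burnt (F count now 1)
Step 10: +1 fires, +1 burnt (F count now 1)
Step 11: +0 fires, +1 burnt (F count now 0)
Fire out after step 11
Initially T: 23, now '.': 29
Total burnt (originally-T cells now '.'): 22

Answer: 22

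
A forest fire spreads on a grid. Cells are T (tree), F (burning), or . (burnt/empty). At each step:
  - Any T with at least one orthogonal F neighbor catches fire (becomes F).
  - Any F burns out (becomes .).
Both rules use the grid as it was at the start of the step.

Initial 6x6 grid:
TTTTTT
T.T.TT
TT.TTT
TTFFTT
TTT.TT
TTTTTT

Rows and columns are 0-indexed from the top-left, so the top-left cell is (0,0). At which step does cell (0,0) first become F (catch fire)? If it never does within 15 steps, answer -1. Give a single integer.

Step 1: cell (0,0)='T' (+4 fires, +2 burnt)
Step 2: cell (0,0)='T' (+7 fires, +4 burnt)
Step 3: cell (0,0)='T' (+8 fires, +7 burnt)
Step 4: cell (0,0)='T' (+5 fires, +8 burnt)
Step 5: cell (0,0)='F' (+3 fires, +5 burnt)
  -> target ignites at step 5
Step 6: cell (0,0)='.' (+2 fires, +3 burnt)
Step 7: cell (0,0)='.' (+1 fires, +2 burnt)
Step 8: cell (0,0)='.' (+0 fires, +1 burnt)
  fire out at step 8

5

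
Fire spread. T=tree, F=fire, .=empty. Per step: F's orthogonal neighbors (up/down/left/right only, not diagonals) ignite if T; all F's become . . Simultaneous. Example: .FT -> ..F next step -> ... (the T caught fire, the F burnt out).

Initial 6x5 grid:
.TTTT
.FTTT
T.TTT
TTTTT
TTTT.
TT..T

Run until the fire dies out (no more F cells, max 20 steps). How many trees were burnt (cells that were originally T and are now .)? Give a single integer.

Step 1: +2 fires, +1 burnt (F count now 2)
Step 2: +3 fires, +2 burnt (F count now 3)
Step 3: +4 fires, +3 burnt (F count now 4)
Step 4: +5 fires, +4 burnt (F count now 5)
Step 5: +4 fires, +5 burnt (F count now 4)
Step 6: +3 fires, +4 burnt (F count now 3)
Step 7: +1 fires, +3 burnt (F count now 1)
Step 8: +0 fires, +1 burnt (F count now 0)
Fire out after step 8
Initially T: 23, now '.': 29
Total burnt (originally-T cells now '.'): 22

Answer: 22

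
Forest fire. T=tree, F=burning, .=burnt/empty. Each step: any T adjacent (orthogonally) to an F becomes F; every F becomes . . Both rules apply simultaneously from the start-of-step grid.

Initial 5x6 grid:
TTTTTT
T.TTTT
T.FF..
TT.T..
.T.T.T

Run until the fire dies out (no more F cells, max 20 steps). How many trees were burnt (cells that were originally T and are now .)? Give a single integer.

Answer: 17

Derivation:
Step 1: +3 fires, +2 burnt (F count now 3)
Step 2: +4 fires, +3 burnt (F count now 4)
Step 3: +3 fires, +4 burnt (F count now 3)
Step 4: +2 fires, +3 burnt (F count now 2)
Step 5: +1 fires, +2 burnt (F count now 1)
Step 6: +1 fires, +1 burnt (F count now 1)
Step 7: +1 fires, +1 burnt (F count now 1)
Step 8: +1 fires, +1 burnt (F count now 1)
Step 9: +1 fires, +1 burnt (F count now 1)
Step 10: +0 fires, +1 burnt (F count now 0)
Fire out after step 10
Initially T: 18, now '.': 29
Total burnt (originally-T cells now '.'): 17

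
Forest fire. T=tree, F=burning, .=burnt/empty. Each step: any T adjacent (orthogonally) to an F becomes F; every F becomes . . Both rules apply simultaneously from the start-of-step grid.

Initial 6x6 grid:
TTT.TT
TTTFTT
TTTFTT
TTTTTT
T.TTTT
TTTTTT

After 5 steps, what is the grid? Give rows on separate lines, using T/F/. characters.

Step 1: 5 trees catch fire, 2 burn out
  TTT.TT
  TTF.FT
  TTF.FT
  TTTFTT
  T.TTTT
  TTTTTT
Step 2: 9 trees catch fire, 5 burn out
  TTF.FT
  TF...F
  TF...F
  TTF.FT
  T.TFTT
  TTTTTT
Step 3: 9 trees catch fire, 9 burn out
  TF...F
  F.....
  F.....
  TF...F
  T.F.FT
  TTTFTT
Step 4: 5 trees catch fire, 9 burn out
  F.....
  ......
  ......
  F.....
  T....F
  TTF.FT
Step 5: 3 trees catch fire, 5 burn out
  ......
  ......
  ......
  ......
  F.....
  TF...F

......
......
......
......
F.....
TF...F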